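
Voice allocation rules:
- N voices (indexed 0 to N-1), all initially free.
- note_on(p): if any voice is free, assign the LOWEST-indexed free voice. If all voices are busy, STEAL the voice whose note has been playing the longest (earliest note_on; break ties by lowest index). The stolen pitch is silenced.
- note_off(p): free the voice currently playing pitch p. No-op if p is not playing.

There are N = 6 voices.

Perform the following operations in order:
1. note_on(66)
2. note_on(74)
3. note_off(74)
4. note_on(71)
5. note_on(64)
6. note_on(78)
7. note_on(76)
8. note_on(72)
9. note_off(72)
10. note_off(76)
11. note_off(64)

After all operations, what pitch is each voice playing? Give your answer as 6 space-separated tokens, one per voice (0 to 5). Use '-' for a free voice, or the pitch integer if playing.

Op 1: note_on(66): voice 0 is free -> assigned | voices=[66 - - - - -]
Op 2: note_on(74): voice 1 is free -> assigned | voices=[66 74 - - - -]
Op 3: note_off(74): free voice 1 | voices=[66 - - - - -]
Op 4: note_on(71): voice 1 is free -> assigned | voices=[66 71 - - - -]
Op 5: note_on(64): voice 2 is free -> assigned | voices=[66 71 64 - - -]
Op 6: note_on(78): voice 3 is free -> assigned | voices=[66 71 64 78 - -]
Op 7: note_on(76): voice 4 is free -> assigned | voices=[66 71 64 78 76 -]
Op 8: note_on(72): voice 5 is free -> assigned | voices=[66 71 64 78 76 72]
Op 9: note_off(72): free voice 5 | voices=[66 71 64 78 76 -]
Op 10: note_off(76): free voice 4 | voices=[66 71 64 78 - -]
Op 11: note_off(64): free voice 2 | voices=[66 71 - 78 - -]

Answer: 66 71 - 78 - -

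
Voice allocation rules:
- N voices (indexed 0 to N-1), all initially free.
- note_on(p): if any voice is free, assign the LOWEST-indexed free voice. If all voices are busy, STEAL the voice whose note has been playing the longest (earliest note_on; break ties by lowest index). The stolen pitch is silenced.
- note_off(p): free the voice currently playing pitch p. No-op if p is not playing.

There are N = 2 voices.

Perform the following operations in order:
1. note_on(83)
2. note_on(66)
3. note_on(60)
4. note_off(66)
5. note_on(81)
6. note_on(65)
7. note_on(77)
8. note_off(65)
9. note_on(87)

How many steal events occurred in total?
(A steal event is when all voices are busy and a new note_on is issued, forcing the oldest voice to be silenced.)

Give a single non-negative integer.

Op 1: note_on(83): voice 0 is free -> assigned | voices=[83 -]
Op 2: note_on(66): voice 1 is free -> assigned | voices=[83 66]
Op 3: note_on(60): all voices busy, STEAL voice 0 (pitch 83, oldest) -> assign | voices=[60 66]
Op 4: note_off(66): free voice 1 | voices=[60 -]
Op 5: note_on(81): voice 1 is free -> assigned | voices=[60 81]
Op 6: note_on(65): all voices busy, STEAL voice 0 (pitch 60, oldest) -> assign | voices=[65 81]
Op 7: note_on(77): all voices busy, STEAL voice 1 (pitch 81, oldest) -> assign | voices=[65 77]
Op 8: note_off(65): free voice 0 | voices=[- 77]
Op 9: note_on(87): voice 0 is free -> assigned | voices=[87 77]

Answer: 3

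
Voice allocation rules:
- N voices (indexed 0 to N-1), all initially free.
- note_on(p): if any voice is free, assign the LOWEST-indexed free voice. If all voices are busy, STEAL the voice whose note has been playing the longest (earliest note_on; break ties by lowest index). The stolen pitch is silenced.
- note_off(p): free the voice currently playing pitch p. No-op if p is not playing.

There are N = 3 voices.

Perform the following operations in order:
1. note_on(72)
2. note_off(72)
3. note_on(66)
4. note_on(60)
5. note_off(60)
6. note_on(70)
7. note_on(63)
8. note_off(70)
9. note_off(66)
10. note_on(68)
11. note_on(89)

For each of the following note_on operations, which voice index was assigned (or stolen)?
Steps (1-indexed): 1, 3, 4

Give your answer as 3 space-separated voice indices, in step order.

Answer: 0 0 1

Derivation:
Op 1: note_on(72): voice 0 is free -> assigned | voices=[72 - -]
Op 2: note_off(72): free voice 0 | voices=[- - -]
Op 3: note_on(66): voice 0 is free -> assigned | voices=[66 - -]
Op 4: note_on(60): voice 1 is free -> assigned | voices=[66 60 -]
Op 5: note_off(60): free voice 1 | voices=[66 - -]
Op 6: note_on(70): voice 1 is free -> assigned | voices=[66 70 -]
Op 7: note_on(63): voice 2 is free -> assigned | voices=[66 70 63]
Op 8: note_off(70): free voice 1 | voices=[66 - 63]
Op 9: note_off(66): free voice 0 | voices=[- - 63]
Op 10: note_on(68): voice 0 is free -> assigned | voices=[68 - 63]
Op 11: note_on(89): voice 1 is free -> assigned | voices=[68 89 63]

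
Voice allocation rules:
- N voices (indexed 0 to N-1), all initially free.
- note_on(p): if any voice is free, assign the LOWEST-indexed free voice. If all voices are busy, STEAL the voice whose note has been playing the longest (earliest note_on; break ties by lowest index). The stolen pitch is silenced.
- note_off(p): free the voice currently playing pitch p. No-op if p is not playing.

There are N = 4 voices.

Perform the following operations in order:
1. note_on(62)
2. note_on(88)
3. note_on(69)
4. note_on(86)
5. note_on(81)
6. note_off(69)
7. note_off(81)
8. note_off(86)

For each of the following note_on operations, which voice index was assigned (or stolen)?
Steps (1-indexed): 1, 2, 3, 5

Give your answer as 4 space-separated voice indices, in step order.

Op 1: note_on(62): voice 0 is free -> assigned | voices=[62 - - -]
Op 2: note_on(88): voice 1 is free -> assigned | voices=[62 88 - -]
Op 3: note_on(69): voice 2 is free -> assigned | voices=[62 88 69 -]
Op 4: note_on(86): voice 3 is free -> assigned | voices=[62 88 69 86]
Op 5: note_on(81): all voices busy, STEAL voice 0 (pitch 62, oldest) -> assign | voices=[81 88 69 86]
Op 6: note_off(69): free voice 2 | voices=[81 88 - 86]
Op 7: note_off(81): free voice 0 | voices=[- 88 - 86]
Op 8: note_off(86): free voice 3 | voices=[- 88 - -]

Answer: 0 1 2 0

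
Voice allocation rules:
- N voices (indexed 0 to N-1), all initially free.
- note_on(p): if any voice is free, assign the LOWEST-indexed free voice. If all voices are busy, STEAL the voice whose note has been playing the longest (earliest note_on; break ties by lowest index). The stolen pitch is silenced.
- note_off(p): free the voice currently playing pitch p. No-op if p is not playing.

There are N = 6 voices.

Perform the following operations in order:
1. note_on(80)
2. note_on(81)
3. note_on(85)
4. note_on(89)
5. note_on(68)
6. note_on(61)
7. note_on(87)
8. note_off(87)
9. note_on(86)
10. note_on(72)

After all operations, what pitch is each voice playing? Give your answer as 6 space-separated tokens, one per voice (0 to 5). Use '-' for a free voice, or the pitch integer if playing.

Op 1: note_on(80): voice 0 is free -> assigned | voices=[80 - - - - -]
Op 2: note_on(81): voice 1 is free -> assigned | voices=[80 81 - - - -]
Op 3: note_on(85): voice 2 is free -> assigned | voices=[80 81 85 - - -]
Op 4: note_on(89): voice 3 is free -> assigned | voices=[80 81 85 89 - -]
Op 5: note_on(68): voice 4 is free -> assigned | voices=[80 81 85 89 68 -]
Op 6: note_on(61): voice 5 is free -> assigned | voices=[80 81 85 89 68 61]
Op 7: note_on(87): all voices busy, STEAL voice 0 (pitch 80, oldest) -> assign | voices=[87 81 85 89 68 61]
Op 8: note_off(87): free voice 0 | voices=[- 81 85 89 68 61]
Op 9: note_on(86): voice 0 is free -> assigned | voices=[86 81 85 89 68 61]
Op 10: note_on(72): all voices busy, STEAL voice 1 (pitch 81, oldest) -> assign | voices=[86 72 85 89 68 61]

Answer: 86 72 85 89 68 61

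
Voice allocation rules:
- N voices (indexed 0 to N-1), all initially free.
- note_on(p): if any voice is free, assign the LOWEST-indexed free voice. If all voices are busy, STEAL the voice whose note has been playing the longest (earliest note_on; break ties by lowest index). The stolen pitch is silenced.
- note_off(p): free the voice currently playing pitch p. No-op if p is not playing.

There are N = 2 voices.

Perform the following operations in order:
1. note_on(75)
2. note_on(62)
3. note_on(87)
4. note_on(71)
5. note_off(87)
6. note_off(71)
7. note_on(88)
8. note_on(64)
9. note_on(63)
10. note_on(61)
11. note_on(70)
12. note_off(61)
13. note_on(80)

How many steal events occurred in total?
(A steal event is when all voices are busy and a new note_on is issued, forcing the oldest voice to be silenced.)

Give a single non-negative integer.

Op 1: note_on(75): voice 0 is free -> assigned | voices=[75 -]
Op 2: note_on(62): voice 1 is free -> assigned | voices=[75 62]
Op 3: note_on(87): all voices busy, STEAL voice 0 (pitch 75, oldest) -> assign | voices=[87 62]
Op 4: note_on(71): all voices busy, STEAL voice 1 (pitch 62, oldest) -> assign | voices=[87 71]
Op 5: note_off(87): free voice 0 | voices=[- 71]
Op 6: note_off(71): free voice 1 | voices=[- -]
Op 7: note_on(88): voice 0 is free -> assigned | voices=[88 -]
Op 8: note_on(64): voice 1 is free -> assigned | voices=[88 64]
Op 9: note_on(63): all voices busy, STEAL voice 0 (pitch 88, oldest) -> assign | voices=[63 64]
Op 10: note_on(61): all voices busy, STEAL voice 1 (pitch 64, oldest) -> assign | voices=[63 61]
Op 11: note_on(70): all voices busy, STEAL voice 0 (pitch 63, oldest) -> assign | voices=[70 61]
Op 12: note_off(61): free voice 1 | voices=[70 -]
Op 13: note_on(80): voice 1 is free -> assigned | voices=[70 80]

Answer: 5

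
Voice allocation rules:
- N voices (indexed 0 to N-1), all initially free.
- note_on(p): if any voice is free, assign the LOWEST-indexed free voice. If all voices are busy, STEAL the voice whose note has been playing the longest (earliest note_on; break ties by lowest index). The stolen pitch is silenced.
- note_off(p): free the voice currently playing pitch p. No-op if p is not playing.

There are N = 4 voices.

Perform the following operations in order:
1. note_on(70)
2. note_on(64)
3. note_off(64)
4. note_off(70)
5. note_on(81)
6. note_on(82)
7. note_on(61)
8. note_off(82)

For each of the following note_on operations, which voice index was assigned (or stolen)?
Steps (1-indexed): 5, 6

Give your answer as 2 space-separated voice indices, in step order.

Answer: 0 1

Derivation:
Op 1: note_on(70): voice 0 is free -> assigned | voices=[70 - - -]
Op 2: note_on(64): voice 1 is free -> assigned | voices=[70 64 - -]
Op 3: note_off(64): free voice 1 | voices=[70 - - -]
Op 4: note_off(70): free voice 0 | voices=[- - - -]
Op 5: note_on(81): voice 0 is free -> assigned | voices=[81 - - -]
Op 6: note_on(82): voice 1 is free -> assigned | voices=[81 82 - -]
Op 7: note_on(61): voice 2 is free -> assigned | voices=[81 82 61 -]
Op 8: note_off(82): free voice 1 | voices=[81 - 61 -]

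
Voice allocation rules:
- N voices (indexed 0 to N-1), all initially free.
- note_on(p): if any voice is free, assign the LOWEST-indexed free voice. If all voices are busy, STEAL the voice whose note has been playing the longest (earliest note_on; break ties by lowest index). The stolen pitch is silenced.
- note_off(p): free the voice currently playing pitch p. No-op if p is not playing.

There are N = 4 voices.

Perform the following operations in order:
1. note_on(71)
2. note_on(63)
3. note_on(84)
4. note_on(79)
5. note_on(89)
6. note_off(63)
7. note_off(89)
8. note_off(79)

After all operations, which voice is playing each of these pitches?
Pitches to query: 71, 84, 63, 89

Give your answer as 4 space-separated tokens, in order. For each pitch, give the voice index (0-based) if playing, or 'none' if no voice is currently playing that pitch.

Op 1: note_on(71): voice 0 is free -> assigned | voices=[71 - - -]
Op 2: note_on(63): voice 1 is free -> assigned | voices=[71 63 - -]
Op 3: note_on(84): voice 2 is free -> assigned | voices=[71 63 84 -]
Op 4: note_on(79): voice 3 is free -> assigned | voices=[71 63 84 79]
Op 5: note_on(89): all voices busy, STEAL voice 0 (pitch 71, oldest) -> assign | voices=[89 63 84 79]
Op 6: note_off(63): free voice 1 | voices=[89 - 84 79]
Op 7: note_off(89): free voice 0 | voices=[- - 84 79]
Op 8: note_off(79): free voice 3 | voices=[- - 84 -]

Answer: none 2 none none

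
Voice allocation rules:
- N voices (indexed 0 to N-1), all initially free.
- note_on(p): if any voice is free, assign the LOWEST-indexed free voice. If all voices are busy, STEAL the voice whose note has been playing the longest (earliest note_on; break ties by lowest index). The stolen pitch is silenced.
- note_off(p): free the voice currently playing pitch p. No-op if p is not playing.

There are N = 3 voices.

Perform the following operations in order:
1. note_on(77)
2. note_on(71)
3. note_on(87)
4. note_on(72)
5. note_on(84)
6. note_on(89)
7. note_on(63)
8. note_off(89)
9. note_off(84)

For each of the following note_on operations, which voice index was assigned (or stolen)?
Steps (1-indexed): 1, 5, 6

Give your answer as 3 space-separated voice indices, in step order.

Op 1: note_on(77): voice 0 is free -> assigned | voices=[77 - -]
Op 2: note_on(71): voice 1 is free -> assigned | voices=[77 71 -]
Op 3: note_on(87): voice 2 is free -> assigned | voices=[77 71 87]
Op 4: note_on(72): all voices busy, STEAL voice 0 (pitch 77, oldest) -> assign | voices=[72 71 87]
Op 5: note_on(84): all voices busy, STEAL voice 1 (pitch 71, oldest) -> assign | voices=[72 84 87]
Op 6: note_on(89): all voices busy, STEAL voice 2 (pitch 87, oldest) -> assign | voices=[72 84 89]
Op 7: note_on(63): all voices busy, STEAL voice 0 (pitch 72, oldest) -> assign | voices=[63 84 89]
Op 8: note_off(89): free voice 2 | voices=[63 84 -]
Op 9: note_off(84): free voice 1 | voices=[63 - -]

Answer: 0 1 2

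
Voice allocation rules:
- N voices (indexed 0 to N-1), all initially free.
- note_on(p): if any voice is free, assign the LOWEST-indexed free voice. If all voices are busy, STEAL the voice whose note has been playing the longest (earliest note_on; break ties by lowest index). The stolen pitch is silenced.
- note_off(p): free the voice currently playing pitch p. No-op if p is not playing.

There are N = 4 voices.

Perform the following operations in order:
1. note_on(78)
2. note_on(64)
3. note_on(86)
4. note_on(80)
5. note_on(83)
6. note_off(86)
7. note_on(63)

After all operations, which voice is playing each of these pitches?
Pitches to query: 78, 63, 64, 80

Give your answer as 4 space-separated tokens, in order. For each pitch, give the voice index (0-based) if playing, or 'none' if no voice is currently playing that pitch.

Answer: none 2 1 3

Derivation:
Op 1: note_on(78): voice 0 is free -> assigned | voices=[78 - - -]
Op 2: note_on(64): voice 1 is free -> assigned | voices=[78 64 - -]
Op 3: note_on(86): voice 2 is free -> assigned | voices=[78 64 86 -]
Op 4: note_on(80): voice 3 is free -> assigned | voices=[78 64 86 80]
Op 5: note_on(83): all voices busy, STEAL voice 0 (pitch 78, oldest) -> assign | voices=[83 64 86 80]
Op 6: note_off(86): free voice 2 | voices=[83 64 - 80]
Op 7: note_on(63): voice 2 is free -> assigned | voices=[83 64 63 80]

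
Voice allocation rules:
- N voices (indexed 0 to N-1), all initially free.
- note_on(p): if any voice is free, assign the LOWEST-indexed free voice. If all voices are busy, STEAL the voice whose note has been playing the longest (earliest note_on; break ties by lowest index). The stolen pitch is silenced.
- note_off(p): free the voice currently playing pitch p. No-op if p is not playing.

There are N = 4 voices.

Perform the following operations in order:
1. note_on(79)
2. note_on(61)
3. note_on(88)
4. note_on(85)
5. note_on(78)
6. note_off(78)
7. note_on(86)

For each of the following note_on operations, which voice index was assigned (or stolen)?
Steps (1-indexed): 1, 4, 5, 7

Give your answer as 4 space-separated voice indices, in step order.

Op 1: note_on(79): voice 0 is free -> assigned | voices=[79 - - -]
Op 2: note_on(61): voice 1 is free -> assigned | voices=[79 61 - -]
Op 3: note_on(88): voice 2 is free -> assigned | voices=[79 61 88 -]
Op 4: note_on(85): voice 3 is free -> assigned | voices=[79 61 88 85]
Op 5: note_on(78): all voices busy, STEAL voice 0 (pitch 79, oldest) -> assign | voices=[78 61 88 85]
Op 6: note_off(78): free voice 0 | voices=[- 61 88 85]
Op 7: note_on(86): voice 0 is free -> assigned | voices=[86 61 88 85]

Answer: 0 3 0 0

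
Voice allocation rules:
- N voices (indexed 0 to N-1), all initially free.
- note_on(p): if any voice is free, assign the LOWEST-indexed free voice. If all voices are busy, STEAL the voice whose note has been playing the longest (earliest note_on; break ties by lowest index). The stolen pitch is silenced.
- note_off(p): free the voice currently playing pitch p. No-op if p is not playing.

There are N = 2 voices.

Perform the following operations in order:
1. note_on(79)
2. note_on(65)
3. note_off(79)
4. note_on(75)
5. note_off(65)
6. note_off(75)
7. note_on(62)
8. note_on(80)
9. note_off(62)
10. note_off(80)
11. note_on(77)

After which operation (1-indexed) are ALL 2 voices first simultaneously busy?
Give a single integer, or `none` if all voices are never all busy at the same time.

Op 1: note_on(79): voice 0 is free -> assigned | voices=[79 -]
Op 2: note_on(65): voice 1 is free -> assigned | voices=[79 65]
Op 3: note_off(79): free voice 0 | voices=[- 65]
Op 4: note_on(75): voice 0 is free -> assigned | voices=[75 65]
Op 5: note_off(65): free voice 1 | voices=[75 -]
Op 6: note_off(75): free voice 0 | voices=[- -]
Op 7: note_on(62): voice 0 is free -> assigned | voices=[62 -]
Op 8: note_on(80): voice 1 is free -> assigned | voices=[62 80]
Op 9: note_off(62): free voice 0 | voices=[- 80]
Op 10: note_off(80): free voice 1 | voices=[- -]
Op 11: note_on(77): voice 0 is free -> assigned | voices=[77 -]

Answer: 2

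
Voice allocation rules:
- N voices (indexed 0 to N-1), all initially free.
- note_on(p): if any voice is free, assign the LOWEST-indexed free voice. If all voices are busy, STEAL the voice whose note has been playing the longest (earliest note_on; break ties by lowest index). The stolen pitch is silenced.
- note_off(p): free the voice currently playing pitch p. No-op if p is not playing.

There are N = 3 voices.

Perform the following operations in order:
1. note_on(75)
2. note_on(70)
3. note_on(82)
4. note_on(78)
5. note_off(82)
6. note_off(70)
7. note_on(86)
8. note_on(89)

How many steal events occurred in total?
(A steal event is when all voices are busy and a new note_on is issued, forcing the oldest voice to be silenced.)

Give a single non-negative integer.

Answer: 1

Derivation:
Op 1: note_on(75): voice 0 is free -> assigned | voices=[75 - -]
Op 2: note_on(70): voice 1 is free -> assigned | voices=[75 70 -]
Op 3: note_on(82): voice 2 is free -> assigned | voices=[75 70 82]
Op 4: note_on(78): all voices busy, STEAL voice 0 (pitch 75, oldest) -> assign | voices=[78 70 82]
Op 5: note_off(82): free voice 2 | voices=[78 70 -]
Op 6: note_off(70): free voice 1 | voices=[78 - -]
Op 7: note_on(86): voice 1 is free -> assigned | voices=[78 86 -]
Op 8: note_on(89): voice 2 is free -> assigned | voices=[78 86 89]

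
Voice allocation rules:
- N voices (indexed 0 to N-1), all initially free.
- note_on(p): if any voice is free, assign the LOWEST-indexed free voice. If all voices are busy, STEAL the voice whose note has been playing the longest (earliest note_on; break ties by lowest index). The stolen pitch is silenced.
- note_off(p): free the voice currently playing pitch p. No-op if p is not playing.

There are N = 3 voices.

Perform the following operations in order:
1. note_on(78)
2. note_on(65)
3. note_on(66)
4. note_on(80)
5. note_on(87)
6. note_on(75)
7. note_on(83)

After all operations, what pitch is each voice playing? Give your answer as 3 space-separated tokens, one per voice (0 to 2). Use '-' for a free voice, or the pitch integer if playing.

Op 1: note_on(78): voice 0 is free -> assigned | voices=[78 - -]
Op 2: note_on(65): voice 1 is free -> assigned | voices=[78 65 -]
Op 3: note_on(66): voice 2 is free -> assigned | voices=[78 65 66]
Op 4: note_on(80): all voices busy, STEAL voice 0 (pitch 78, oldest) -> assign | voices=[80 65 66]
Op 5: note_on(87): all voices busy, STEAL voice 1 (pitch 65, oldest) -> assign | voices=[80 87 66]
Op 6: note_on(75): all voices busy, STEAL voice 2 (pitch 66, oldest) -> assign | voices=[80 87 75]
Op 7: note_on(83): all voices busy, STEAL voice 0 (pitch 80, oldest) -> assign | voices=[83 87 75]

Answer: 83 87 75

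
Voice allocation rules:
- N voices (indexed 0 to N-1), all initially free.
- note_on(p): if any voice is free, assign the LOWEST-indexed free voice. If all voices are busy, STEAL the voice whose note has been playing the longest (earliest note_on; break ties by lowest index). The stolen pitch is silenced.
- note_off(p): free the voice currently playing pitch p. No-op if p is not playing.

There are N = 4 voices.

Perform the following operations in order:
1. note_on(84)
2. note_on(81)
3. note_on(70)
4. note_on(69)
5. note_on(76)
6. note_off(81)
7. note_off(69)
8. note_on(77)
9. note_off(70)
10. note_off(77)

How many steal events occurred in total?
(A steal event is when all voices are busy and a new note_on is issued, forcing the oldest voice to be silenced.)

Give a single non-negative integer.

Answer: 1

Derivation:
Op 1: note_on(84): voice 0 is free -> assigned | voices=[84 - - -]
Op 2: note_on(81): voice 1 is free -> assigned | voices=[84 81 - -]
Op 3: note_on(70): voice 2 is free -> assigned | voices=[84 81 70 -]
Op 4: note_on(69): voice 3 is free -> assigned | voices=[84 81 70 69]
Op 5: note_on(76): all voices busy, STEAL voice 0 (pitch 84, oldest) -> assign | voices=[76 81 70 69]
Op 6: note_off(81): free voice 1 | voices=[76 - 70 69]
Op 7: note_off(69): free voice 3 | voices=[76 - 70 -]
Op 8: note_on(77): voice 1 is free -> assigned | voices=[76 77 70 -]
Op 9: note_off(70): free voice 2 | voices=[76 77 - -]
Op 10: note_off(77): free voice 1 | voices=[76 - - -]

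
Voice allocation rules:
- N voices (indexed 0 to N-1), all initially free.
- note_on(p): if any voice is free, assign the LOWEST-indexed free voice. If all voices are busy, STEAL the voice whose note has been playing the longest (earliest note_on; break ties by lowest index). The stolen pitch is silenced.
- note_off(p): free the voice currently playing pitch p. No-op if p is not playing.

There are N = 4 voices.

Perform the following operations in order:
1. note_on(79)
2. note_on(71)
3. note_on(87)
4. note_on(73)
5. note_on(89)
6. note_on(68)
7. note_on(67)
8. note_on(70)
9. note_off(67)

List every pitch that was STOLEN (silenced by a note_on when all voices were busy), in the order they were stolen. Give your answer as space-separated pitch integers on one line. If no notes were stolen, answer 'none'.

Answer: 79 71 87 73

Derivation:
Op 1: note_on(79): voice 0 is free -> assigned | voices=[79 - - -]
Op 2: note_on(71): voice 1 is free -> assigned | voices=[79 71 - -]
Op 3: note_on(87): voice 2 is free -> assigned | voices=[79 71 87 -]
Op 4: note_on(73): voice 3 is free -> assigned | voices=[79 71 87 73]
Op 5: note_on(89): all voices busy, STEAL voice 0 (pitch 79, oldest) -> assign | voices=[89 71 87 73]
Op 6: note_on(68): all voices busy, STEAL voice 1 (pitch 71, oldest) -> assign | voices=[89 68 87 73]
Op 7: note_on(67): all voices busy, STEAL voice 2 (pitch 87, oldest) -> assign | voices=[89 68 67 73]
Op 8: note_on(70): all voices busy, STEAL voice 3 (pitch 73, oldest) -> assign | voices=[89 68 67 70]
Op 9: note_off(67): free voice 2 | voices=[89 68 - 70]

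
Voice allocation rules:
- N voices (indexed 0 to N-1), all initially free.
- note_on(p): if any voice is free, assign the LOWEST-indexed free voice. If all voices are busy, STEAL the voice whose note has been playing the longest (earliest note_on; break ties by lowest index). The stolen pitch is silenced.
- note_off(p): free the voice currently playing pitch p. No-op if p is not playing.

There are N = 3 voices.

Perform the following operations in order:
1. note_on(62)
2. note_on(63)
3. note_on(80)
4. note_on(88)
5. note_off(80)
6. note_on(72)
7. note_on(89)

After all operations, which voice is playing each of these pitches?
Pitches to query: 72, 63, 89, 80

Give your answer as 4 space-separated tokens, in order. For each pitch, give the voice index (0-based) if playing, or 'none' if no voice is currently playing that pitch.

Answer: 2 none 1 none

Derivation:
Op 1: note_on(62): voice 0 is free -> assigned | voices=[62 - -]
Op 2: note_on(63): voice 1 is free -> assigned | voices=[62 63 -]
Op 3: note_on(80): voice 2 is free -> assigned | voices=[62 63 80]
Op 4: note_on(88): all voices busy, STEAL voice 0 (pitch 62, oldest) -> assign | voices=[88 63 80]
Op 5: note_off(80): free voice 2 | voices=[88 63 -]
Op 6: note_on(72): voice 2 is free -> assigned | voices=[88 63 72]
Op 7: note_on(89): all voices busy, STEAL voice 1 (pitch 63, oldest) -> assign | voices=[88 89 72]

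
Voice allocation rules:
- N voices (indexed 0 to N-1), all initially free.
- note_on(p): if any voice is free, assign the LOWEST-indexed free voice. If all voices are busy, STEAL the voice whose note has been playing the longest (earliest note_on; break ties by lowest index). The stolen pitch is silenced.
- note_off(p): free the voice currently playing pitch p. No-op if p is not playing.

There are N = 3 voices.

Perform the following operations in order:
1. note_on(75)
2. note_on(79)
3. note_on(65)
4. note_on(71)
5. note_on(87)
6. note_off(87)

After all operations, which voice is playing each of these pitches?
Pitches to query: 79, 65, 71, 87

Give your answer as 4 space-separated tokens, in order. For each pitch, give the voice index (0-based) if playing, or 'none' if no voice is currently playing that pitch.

Answer: none 2 0 none

Derivation:
Op 1: note_on(75): voice 0 is free -> assigned | voices=[75 - -]
Op 2: note_on(79): voice 1 is free -> assigned | voices=[75 79 -]
Op 3: note_on(65): voice 2 is free -> assigned | voices=[75 79 65]
Op 4: note_on(71): all voices busy, STEAL voice 0 (pitch 75, oldest) -> assign | voices=[71 79 65]
Op 5: note_on(87): all voices busy, STEAL voice 1 (pitch 79, oldest) -> assign | voices=[71 87 65]
Op 6: note_off(87): free voice 1 | voices=[71 - 65]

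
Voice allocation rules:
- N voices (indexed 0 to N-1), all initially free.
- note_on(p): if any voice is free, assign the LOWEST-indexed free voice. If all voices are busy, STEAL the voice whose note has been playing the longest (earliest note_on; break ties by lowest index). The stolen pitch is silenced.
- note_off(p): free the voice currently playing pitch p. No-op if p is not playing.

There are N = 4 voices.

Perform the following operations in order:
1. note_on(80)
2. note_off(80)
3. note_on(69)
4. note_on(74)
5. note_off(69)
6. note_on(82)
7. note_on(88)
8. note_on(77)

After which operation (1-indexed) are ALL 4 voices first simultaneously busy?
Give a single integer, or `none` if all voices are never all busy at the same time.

Answer: 8

Derivation:
Op 1: note_on(80): voice 0 is free -> assigned | voices=[80 - - -]
Op 2: note_off(80): free voice 0 | voices=[- - - -]
Op 3: note_on(69): voice 0 is free -> assigned | voices=[69 - - -]
Op 4: note_on(74): voice 1 is free -> assigned | voices=[69 74 - -]
Op 5: note_off(69): free voice 0 | voices=[- 74 - -]
Op 6: note_on(82): voice 0 is free -> assigned | voices=[82 74 - -]
Op 7: note_on(88): voice 2 is free -> assigned | voices=[82 74 88 -]
Op 8: note_on(77): voice 3 is free -> assigned | voices=[82 74 88 77]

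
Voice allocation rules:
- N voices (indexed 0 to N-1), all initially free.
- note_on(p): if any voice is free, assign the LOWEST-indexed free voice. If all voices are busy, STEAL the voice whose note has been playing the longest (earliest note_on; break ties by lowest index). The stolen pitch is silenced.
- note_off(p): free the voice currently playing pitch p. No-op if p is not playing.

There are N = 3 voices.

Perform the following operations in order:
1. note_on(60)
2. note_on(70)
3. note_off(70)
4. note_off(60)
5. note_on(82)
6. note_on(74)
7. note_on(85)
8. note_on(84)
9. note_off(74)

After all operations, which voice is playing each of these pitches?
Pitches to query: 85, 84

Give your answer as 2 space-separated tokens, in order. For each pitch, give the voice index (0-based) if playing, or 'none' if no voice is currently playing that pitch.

Op 1: note_on(60): voice 0 is free -> assigned | voices=[60 - -]
Op 2: note_on(70): voice 1 is free -> assigned | voices=[60 70 -]
Op 3: note_off(70): free voice 1 | voices=[60 - -]
Op 4: note_off(60): free voice 0 | voices=[- - -]
Op 5: note_on(82): voice 0 is free -> assigned | voices=[82 - -]
Op 6: note_on(74): voice 1 is free -> assigned | voices=[82 74 -]
Op 7: note_on(85): voice 2 is free -> assigned | voices=[82 74 85]
Op 8: note_on(84): all voices busy, STEAL voice 0 (pitch 82, oldest) -> assign | voices=[84 74 85]
Op 9: note_off(74): free voice 1 | voices=[84 - 85]

Answer: 2 0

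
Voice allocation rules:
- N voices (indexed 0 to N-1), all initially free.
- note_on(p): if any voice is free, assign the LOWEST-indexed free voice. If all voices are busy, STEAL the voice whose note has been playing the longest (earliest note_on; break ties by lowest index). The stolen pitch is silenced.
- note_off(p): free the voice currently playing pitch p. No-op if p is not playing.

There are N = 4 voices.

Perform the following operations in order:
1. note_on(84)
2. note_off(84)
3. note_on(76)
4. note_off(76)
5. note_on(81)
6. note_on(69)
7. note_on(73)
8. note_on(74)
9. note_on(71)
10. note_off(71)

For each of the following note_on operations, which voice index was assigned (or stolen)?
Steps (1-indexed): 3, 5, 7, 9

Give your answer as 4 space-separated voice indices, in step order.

Op 1: note_on(84): voice 0 is free -> assigned | voices=[84 - - -]
Op 2: note_off(84): free voice 0 | voices=[- - - -]
Op 3: note_on(76): voice 0 is free -> assigned | voices=[76 - - -]
Op 4: note_off(76): free voice 0 | voices=[- - - -]
Op 5: note_on(81): voice 0 is free -> assigned | voices=[81 - - -]
Op 6: note_on(69): voice 1 is free -> assigned | voices=[81 69 - -]
Op 7: note_on(73): voice 2 is free -> assigned | voices=[81 69 73 -]
Op 8: note_on(74): voice 3 is free -> assigned | voices=[81 69 73 74]
Op 9: note_on(71): all voices busy, STEAL voice 0 (pitch 81, oldest) -> assign | voices=[71 69 73 74]
Op 10: note_off(71): free voice 0 | voices=[- 69 73 74]

Answer: 0 0 2 0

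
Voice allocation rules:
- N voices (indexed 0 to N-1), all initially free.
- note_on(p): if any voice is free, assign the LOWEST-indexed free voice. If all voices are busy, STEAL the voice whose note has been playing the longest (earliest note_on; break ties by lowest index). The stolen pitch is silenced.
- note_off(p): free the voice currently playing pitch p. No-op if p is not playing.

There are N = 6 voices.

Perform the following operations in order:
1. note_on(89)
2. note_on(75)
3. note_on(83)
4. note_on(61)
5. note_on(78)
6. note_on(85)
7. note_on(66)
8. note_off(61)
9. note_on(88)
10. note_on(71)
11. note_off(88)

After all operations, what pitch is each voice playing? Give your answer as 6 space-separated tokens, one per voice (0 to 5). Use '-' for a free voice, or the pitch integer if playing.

Answer: 66 71 83 - 78 85

Derivation:
Op 1: note_on(89): voice 0 is free -> assigned | voices=[89 - - - - -]
Op 2: note_on(75): voice 1 is free -> assigned | voices=[89 75 - - - -]
Op 3: note_on(83): voice 2 is free -> assigned | voices=[89 75 83 - - -]
Op 4: note_on(61): voice 3 is free -> assigned | voices=[89 75 83 61 - -]
Op 5: note_on(78): voice 4 is free -> assigned | voices=[89 75 83 61 78 -]
Op 6: note_on(85): voice 5 is free -> assigned | voices=[89 75 83 61 78 85]
Op 7: note_on(66): all voices busy, STEAL voice 0 (pitch 89, oldest) -> assign | voices=[66 75 83 61 78 85]
Op 8: note_off(61): free voice 3 | voices=[66 75 83 - 78 85]
Op 9: note_on(88): voice 3 is free -> assigned | voices=[66 75 83 88 78 85]
Op 10: note_on(71): all voices busy, STEAL voice 1 (pitch 75, oldest) -> assign | voices=[66 71 83 88 78 85]
Op 11: note_off(88): free voice 3 | voices=[66 71 83 - 78 85]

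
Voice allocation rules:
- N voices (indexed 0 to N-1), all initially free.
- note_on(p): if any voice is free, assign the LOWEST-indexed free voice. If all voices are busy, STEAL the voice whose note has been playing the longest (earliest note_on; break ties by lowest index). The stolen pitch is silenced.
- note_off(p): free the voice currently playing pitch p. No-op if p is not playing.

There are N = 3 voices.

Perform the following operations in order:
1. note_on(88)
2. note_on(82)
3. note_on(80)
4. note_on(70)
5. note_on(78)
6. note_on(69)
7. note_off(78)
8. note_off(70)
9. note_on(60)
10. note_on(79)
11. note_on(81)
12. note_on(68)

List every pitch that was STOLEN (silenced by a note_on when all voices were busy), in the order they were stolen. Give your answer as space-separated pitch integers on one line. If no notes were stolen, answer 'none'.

Op 1: note_on(88): voice 0 is free -> assigned | voices=[88 - -]
Op 2: note_on(82): voice 1 is free -> assigned | voices=[88 82 -]
Op 3: note_on(80): voice 2 is free -> assigned | voices=[88 82 80]
Op 4: note_on(70): all voices busy, STEAL voice 0 (pitch 88, oldest) -> assign | voices=[70 82 80]
Op 5: note_on(78): all voices busy, STEAL voice 1 (pitch 82, oldest) -> assign | voices=[70 78 80]
Op 6: note_on(69): all voices busy, STEAL voice 2 (pitch 80, oldest) -> assign | voices=[70 78 69]
Op 7: note_off(78): free voice 1 | voices=[70 - 69]
Op 8: note_off(70): free voice 0 | voices=[- - 69]
Op 9: note_on(60): voice 0 is free -> assigned | voices=[60 - 69]
Op 10: note_on(79): voice 1 is free -> assigned | voices=[60 79 69]
Op 11: note_on(81): all voices busy, STEAL voice 2 (pitch 69, oldest) -> assign | voices=[60 79 81]
Op 12: note_on(68): all voices busy, STEAL voice 0 (pitch 60, oldest) -> assign | voices=[68 79 81]

Answer: 88 82 80 69 60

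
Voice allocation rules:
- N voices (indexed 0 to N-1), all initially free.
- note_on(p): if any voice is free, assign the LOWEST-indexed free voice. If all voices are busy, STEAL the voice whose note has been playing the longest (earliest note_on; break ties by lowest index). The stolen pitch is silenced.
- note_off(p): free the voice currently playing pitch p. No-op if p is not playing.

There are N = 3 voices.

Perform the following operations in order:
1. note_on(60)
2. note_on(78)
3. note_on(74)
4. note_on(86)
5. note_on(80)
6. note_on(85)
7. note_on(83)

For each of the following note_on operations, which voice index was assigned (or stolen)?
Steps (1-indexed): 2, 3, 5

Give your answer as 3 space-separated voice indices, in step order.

Answer: 1 2 1

Derivation:
Op 1: note_on(60): voice 0 is free -> assigned | voices=[60 - -]
Op 2: note_on(78): voice 1 is free -> assigned | voices=[60 78 -]
Op 3: note_on(74): voice 2 is free -> assigned | voices=[60 78 74]
Op 4: note_on(86): all voices busy, STEAL voice 0 (pitch 60, oldest) -> assign | voices=[86 78 74]
Op 5: note_on(80): all voices busy, STEAL voice 1 (pitch 78, oldest) -> assign | voices=[86 80 74]
Op 6: note_on(85): all voices busy, STEAL voice 2 (pitch 74, oldest) -> assign | voices=[86 80 85]
Op 7: note_on(83): all voices busy, STEAL voice 0 (pitch 86, oldest) -> assign | voices=[83 80 85]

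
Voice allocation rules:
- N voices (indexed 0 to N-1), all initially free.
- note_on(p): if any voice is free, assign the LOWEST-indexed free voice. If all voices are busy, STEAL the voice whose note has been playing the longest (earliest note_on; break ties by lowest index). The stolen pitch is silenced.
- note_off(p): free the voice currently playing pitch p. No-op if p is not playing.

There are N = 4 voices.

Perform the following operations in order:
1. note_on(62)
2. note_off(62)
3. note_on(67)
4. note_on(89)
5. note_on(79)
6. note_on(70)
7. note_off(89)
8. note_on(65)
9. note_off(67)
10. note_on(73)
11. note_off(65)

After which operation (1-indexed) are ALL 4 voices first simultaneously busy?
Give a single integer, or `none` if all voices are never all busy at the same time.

Op 1: note_on(62): voice 0 is free -> assigned | voices=[62 - - -]
Op 2: note_off(62): free voice 0 | voices=[- - - -]
Op 3: note_on(67): voice 0 is free -> assigned | voices=[67 - - -]
Op 4: note_on(89): voice 1 is free -> assigned | voices=[67 89 - -]
Op 5: note_on(79): voice 2 is free -> assigned | voices=[67 89 79 -]
Op 6: note_on(70): voice 3 is free -> assigned | voices=[67 89 79 70]
Op 7: note_off(89): free voice 1 | voices=[67 - 79 70]
Op 8: note_on(65): voice 1 is free -> assigned | voices=[67 65 79 70]
Op 9: note_off(67): free voice 0 | voices=[- 65 79 70]
Op 10: note_on(73): voice 0 is free -> assigned | voices=[73 65 79 70]
Op 11: note_off(65): free voice 1 | voices=[73 - 79 70]

Answer: 6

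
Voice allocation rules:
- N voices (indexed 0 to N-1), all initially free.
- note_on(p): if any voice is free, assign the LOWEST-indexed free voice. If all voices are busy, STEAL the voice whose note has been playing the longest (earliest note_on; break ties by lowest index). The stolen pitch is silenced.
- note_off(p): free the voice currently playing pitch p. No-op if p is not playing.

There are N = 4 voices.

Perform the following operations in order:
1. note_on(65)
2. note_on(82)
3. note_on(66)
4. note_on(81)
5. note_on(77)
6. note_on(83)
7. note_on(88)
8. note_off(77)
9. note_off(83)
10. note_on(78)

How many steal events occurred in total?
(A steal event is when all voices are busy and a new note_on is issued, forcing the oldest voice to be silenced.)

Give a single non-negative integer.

Answer: 3

Derivation:
Op 1: note_on(65): voice 0 is free -> assigned | voices=[65 - - -]
Op 2: note_on(82): voice 1 is free -> assigned | voices=[65 82 - -]
Op 3: note_on(66): voice 2 is free -> assigned | voices=[65 82 66 -]
Op 4: note_on(81): voice 3 is free -> assigned | voices=[65 82 66 81]
Op 5: note_on(77): all voices busy, STEAL voice 0 (pitch 65, oldest) -> assign | voices=[77 82 66 81]
Op 6: note_on(83): all voices busy, STEAL voice 1 (pitch 82, oldest) -> assign | voices=[77 83 66 81]
Op 7: note_on(88): all voices busy, STEAL voice 2 (pitch 66, oldest) -> assign | voices=[77 83 88 81]
Op 8: note_off(77): free voice 0 | voices=[- 83 88 81]
Op 9: note_off(83): free voice 1 | voices=[- - 88 81]
Op 10: note_on(78): voice 0 is free -> assigned | voices=[78 - 88 81]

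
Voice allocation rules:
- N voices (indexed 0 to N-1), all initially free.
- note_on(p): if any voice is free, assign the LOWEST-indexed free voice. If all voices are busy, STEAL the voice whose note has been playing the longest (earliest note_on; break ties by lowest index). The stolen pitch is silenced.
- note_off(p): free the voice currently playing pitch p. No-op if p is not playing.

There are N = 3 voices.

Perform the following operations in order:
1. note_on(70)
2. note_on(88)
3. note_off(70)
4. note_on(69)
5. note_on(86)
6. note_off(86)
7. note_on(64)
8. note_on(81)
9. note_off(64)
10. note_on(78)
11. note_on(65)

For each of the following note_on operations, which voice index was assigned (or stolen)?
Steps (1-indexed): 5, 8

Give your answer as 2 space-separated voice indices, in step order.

Answer: 2 1

Derivation:
Op 1: note_on(70): voice 0 is free -> assigned | voices=[70 - -]
Op 2: note_on(88): voice 1 is free -> assigned | voices=[70 88 -]
Op 3: note_off(70): free voice 0 | voices=[- 88 -]
Op 4: note_on(69): voice 0 is free -> assigned | voices=[69 88 -]
Op 5: note_on(86): voice 2 is free -> assigned | voices=[69 88 86]
Op 6: note_off(86): free voice 2 | voices=[69 88 -]
Op 7: note_on(64): voice 2 is free -> assigned | voices=[69 88 64]
Op 8: note_on(81): all voices busy, STEAL voice 1 (pitch 88, oldest) -> assign | voices=[69 81 64]
Op 9: note_off(64): free voice 2 | voices=[69 81 -]
Op 10: note_on(78): voice 2 is free -> assigned | voices=[69 81 78]
Op 11: note_on(65): all voices busy, STEAL voice 0 (pitch 69, oldest) -> assign | voices=[65 81 78]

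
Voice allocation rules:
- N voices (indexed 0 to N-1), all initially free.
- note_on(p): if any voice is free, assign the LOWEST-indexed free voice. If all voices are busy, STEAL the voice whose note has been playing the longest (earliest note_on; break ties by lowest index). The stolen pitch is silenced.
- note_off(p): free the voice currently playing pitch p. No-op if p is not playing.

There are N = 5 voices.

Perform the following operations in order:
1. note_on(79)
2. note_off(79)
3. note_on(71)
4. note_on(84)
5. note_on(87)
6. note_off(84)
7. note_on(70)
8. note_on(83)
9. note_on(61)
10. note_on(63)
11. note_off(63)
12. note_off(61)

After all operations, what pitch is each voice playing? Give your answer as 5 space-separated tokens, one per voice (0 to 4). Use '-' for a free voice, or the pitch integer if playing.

Answer: - 70 87 83 -

Derivation:
Op 1: note_on(79): voice 0 is free -> assigned | voices=[79 - - - -]
Op 2: note_off(79): free voice 0 | voices=[- - - - -]
Op 3: note_on(71): voice 0 is free -> assigned | voices=[71 - - - -]
Op 4: note_on(84): voice 1 is free -> assigned | voices=[71 84 - - -]
Op 5: note_on(87): voice 2 is free -> assigned | voices=[71 84 87 - -]
Op 6: note_off(84): free voice 1 | voices=[71 - 87 - -]
Op 7: note_on(70): voice 1 is free -> assigned | voices=[71 70 87 - -]
Op 8: note_on(83): voice 3 is free -> assigned | voices=[71 70 87 83 -]
Op 9: note_on(61): voice 4 is free -> assigned | voices=[71 70 87 83 61]
Op 10: note_on(63): all voices busy, STEAL voice 0 (pitch 71, oldest) -> assign | voices=[63 70 87 83 61]
Op 11: note_off(63): free voice 0 | voices=[- 70 87 83 61]
Op 12: note_off(61): free voice 4 | voices=[- 70 87 83 -]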